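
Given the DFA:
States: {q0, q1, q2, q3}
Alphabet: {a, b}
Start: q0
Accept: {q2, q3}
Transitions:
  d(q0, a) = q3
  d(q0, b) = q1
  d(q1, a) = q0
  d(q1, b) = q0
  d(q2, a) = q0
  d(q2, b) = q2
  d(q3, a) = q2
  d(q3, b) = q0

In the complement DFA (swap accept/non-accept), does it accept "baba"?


Trace: q0 -> q1 -> q0 -> q1 -> q0
Final: q0
Original accept: {q2, q3}
Complement: q0 is not in original accept

Yes, complement accepts (original rejects)


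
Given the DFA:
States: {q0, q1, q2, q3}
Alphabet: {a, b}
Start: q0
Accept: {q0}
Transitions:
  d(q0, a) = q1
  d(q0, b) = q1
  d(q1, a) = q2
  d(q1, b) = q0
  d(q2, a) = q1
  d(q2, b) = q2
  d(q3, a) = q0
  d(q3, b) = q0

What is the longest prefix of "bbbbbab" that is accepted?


Run the DFA, marking each prefix where the state is accepting:
  "" -> q0 [accept]
  "b" -> q1 [reject]
  "bb" -> q0 [accept]
  "bbb" -> q1 [reject]
  "bbbb" -> q0 [accept]
  "bbbbb" -> q1 [reject]
  "bbbbba" -> q2 [reject]
  "bbbbbab" -> q2 [reject]

"bbbb"


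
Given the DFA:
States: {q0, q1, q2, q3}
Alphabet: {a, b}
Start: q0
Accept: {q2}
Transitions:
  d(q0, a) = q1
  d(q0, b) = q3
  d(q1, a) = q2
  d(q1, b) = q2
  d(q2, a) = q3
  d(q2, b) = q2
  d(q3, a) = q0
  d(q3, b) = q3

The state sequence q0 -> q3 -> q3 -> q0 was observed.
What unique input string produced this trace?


Trace back each transition to find the symbol:
  q0 --[b]--> q3
  q3 --[b]--> q3
  q3 --[a]--> q0

"bba"


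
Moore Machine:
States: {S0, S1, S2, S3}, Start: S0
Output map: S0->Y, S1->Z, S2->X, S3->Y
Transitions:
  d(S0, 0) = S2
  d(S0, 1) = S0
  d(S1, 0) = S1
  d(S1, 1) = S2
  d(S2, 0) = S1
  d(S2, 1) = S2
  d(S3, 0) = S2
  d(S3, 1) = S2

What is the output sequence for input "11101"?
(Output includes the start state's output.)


Start: S0 (output Y)
  --1--> S0 (output Y)
  --1--> S0 (output Y)
  --1--> S0 (output Y)
  --0--> S2 (output X)
  --1--> S2 (output X)

"YYYYXX"


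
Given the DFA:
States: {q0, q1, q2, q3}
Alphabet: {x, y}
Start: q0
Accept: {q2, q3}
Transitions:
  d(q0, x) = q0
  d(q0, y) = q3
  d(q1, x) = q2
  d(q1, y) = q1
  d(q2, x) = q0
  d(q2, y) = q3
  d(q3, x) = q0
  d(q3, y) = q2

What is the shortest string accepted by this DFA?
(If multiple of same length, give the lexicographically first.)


BFS by string length (lex-first path to each state shown):
  len 0: q0<-""
  len 1: q0<-"x", q3<-"y"
Found accept state at length 1.

"y"


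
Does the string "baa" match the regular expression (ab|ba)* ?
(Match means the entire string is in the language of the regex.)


|string| = 3; first = 'b'; last = 'a'

No, "baa" does not match (ab|ba)*


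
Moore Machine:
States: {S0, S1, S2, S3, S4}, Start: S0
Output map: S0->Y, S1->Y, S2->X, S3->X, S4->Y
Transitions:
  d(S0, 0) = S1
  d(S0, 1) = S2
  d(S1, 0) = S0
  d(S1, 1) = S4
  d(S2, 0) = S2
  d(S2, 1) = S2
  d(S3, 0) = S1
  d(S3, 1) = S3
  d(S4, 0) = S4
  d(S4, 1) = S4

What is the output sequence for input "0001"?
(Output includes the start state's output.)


Start: S0 (output Y)
  --0--> S1 (output Y)
  --0--> S0 (output Y)
  --0--> S1 (output Y)
  --1--> S4 (output Y)

"YYYYY"


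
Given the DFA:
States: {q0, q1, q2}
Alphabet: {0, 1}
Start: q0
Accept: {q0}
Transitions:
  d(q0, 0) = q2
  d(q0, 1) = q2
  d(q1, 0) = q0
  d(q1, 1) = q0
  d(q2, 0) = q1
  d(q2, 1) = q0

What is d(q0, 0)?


Looking up transition d(q0, 0)

q2


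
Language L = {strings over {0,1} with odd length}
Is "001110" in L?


length = 6; 6 mod 2 = 0

No, "001110" is not in L


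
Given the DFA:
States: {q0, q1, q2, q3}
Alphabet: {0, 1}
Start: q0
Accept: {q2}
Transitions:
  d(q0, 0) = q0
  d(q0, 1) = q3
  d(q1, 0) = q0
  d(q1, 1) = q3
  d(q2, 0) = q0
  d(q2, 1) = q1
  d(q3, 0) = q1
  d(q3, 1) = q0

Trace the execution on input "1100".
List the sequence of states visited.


Input: 1100
d(q0, 1) = q3
d(q3, 1) = q0
d(q0, 0) = q0
d(q0, 0) = q0


q0 -> q3 -> q0 -> q0 -> q0


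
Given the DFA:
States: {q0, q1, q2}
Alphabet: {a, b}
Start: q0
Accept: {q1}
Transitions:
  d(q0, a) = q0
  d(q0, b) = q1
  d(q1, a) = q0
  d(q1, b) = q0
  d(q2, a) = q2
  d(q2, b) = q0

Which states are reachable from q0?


BFS from q0:
  layer 0: {q0}
  layer 1: {q1}

{q0, q1}


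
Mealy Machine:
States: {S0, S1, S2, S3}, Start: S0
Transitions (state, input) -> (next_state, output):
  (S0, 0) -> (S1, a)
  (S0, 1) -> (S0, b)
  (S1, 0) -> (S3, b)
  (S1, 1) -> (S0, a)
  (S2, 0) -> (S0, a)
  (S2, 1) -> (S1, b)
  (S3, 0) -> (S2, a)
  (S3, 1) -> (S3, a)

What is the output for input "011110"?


Step-by-step:
  (S0, 0) -> (S1, a)
  (S1, 1) -> (S0, a)
  (S0, 1) -> (S0, b)
  (S0, 1) -> (S0, b)
  (S0, 1) -> (S0, b)
  (S0, 0) -> (S1, a)

"aabbba"


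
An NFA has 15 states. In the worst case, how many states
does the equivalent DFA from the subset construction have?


Subset construction: one DFA state per subset of NFA states.
2^15 = 32768

32768


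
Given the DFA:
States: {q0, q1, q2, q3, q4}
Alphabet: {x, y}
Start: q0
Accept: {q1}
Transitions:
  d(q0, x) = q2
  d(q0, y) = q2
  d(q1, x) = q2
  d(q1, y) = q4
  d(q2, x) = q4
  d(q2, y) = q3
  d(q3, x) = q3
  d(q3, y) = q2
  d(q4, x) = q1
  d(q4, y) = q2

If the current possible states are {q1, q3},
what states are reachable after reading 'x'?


Apply transition on 'x' from each current state:
  d(q1, x) = q2
  d(q3, x) = q3

{q2, q3}


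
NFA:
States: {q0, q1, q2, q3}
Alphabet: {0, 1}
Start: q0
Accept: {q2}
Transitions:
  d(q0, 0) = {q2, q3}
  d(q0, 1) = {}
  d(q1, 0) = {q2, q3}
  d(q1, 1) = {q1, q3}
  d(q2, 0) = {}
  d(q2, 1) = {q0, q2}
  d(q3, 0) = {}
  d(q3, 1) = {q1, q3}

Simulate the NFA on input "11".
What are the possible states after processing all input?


Start: {q0}
  --1--> {}
  --1--> {}

{} (empty set, no valid transitions)


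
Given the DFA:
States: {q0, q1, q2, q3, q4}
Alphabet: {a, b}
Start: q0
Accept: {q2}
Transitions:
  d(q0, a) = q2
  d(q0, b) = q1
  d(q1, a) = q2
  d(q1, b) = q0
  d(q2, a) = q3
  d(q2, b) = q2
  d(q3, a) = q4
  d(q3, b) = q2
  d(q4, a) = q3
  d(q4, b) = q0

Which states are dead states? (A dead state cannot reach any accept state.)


Forward reachability from each state:
  q0 -> reaches accept state q2 (live)
  q1 -> reaches accept state q2 (live)
  q2 -> reaches accept state q2 (live)
  q3 -> reaches accept state q2 (live)
  q4 -> reaches accept state q2 (live)

None (all states can reach an accept state)


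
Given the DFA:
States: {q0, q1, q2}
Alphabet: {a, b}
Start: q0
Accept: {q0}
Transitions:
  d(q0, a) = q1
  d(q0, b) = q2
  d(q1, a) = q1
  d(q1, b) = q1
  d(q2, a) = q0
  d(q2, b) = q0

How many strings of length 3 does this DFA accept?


Enumerating all length-3 strings:
  "aaa" -> q1 [reject]
  "aab" -> q1 [reject]
  "aba" -> q1 [reject]
  "abb" -> q1 [reject]
  "baa" -> q1 [reject]
  "bab" -> q2 [reject]
  "bba" -> q1 [reject]
  "bbb" -> q2 [reject]

0 out of 8


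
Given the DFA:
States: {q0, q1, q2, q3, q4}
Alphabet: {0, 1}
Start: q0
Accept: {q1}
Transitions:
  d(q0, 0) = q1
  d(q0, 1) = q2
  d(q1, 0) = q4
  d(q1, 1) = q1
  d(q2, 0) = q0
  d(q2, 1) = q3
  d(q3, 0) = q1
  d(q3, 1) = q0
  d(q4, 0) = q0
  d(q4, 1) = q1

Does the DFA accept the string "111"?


Trace: q0 -> q2 -> q3 -> q0
Final state: q0
Accept states: {q1}

No, rejected (final state q0 is not an accept state)


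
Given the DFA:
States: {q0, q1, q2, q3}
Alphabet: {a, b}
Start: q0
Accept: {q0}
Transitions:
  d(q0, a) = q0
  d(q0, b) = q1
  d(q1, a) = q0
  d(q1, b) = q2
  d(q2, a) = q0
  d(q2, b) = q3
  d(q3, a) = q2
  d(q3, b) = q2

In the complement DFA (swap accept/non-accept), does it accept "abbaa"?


Trace: q0 -> q0 -> q1 -> q2 -> q0 -> q0
Final: q0
Original accept: {q0}
Complement: q0 is in original accept

No, complement rejects (original accepts)


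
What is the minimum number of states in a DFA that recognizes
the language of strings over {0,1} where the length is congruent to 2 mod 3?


States track (length) mod 3.
Need 3 states: one per remainder 0..2; accept = remainder 2.

3


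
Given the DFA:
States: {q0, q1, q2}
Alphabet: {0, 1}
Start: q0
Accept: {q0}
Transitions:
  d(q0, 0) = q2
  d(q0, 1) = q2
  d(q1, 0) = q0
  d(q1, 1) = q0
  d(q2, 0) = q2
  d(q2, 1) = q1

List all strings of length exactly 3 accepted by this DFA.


All strings of length 3: 8 total
Accepted: 4

"010", "011", "110", "111"


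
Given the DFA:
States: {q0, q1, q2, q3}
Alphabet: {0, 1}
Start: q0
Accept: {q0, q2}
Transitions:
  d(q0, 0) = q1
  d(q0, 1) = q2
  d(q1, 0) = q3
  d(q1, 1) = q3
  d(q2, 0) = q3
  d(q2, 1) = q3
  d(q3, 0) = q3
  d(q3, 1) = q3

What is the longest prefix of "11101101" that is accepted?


Run the DFA, marking each prefix where the state is accepting:
  "" -> q0 [accept]
  "1" -> q2 [accept]
  "11" -> q3 [reject]
  "111" -> q3 [reject]
  "1110" -> q3 [reject]
  "11101" -> q3 [reject]
  "111011" -> q3 [reject]
  "1110110" -> q3 [reject]
  "11101101" -> q3 [reject]

"1"


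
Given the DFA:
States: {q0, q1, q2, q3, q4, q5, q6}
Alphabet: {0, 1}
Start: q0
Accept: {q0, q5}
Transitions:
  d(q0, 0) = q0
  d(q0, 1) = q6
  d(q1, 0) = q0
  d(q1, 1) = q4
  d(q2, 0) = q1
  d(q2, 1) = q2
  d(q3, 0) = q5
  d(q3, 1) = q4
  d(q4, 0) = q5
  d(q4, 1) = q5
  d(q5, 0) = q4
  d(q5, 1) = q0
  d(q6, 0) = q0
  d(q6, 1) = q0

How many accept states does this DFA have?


Accept states listed: {q0, q5}
Counting: q0(1) q5(2)

2


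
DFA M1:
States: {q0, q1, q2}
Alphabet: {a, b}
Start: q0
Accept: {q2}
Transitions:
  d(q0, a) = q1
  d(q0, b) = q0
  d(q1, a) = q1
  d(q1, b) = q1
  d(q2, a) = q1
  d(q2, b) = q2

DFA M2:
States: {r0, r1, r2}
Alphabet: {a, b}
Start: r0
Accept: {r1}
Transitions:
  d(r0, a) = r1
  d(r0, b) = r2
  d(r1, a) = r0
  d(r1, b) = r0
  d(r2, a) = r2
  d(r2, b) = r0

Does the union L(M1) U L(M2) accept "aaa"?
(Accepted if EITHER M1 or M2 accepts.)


M1: final=q1 accepted=False
M2: final=r1 accepted=True

Yes, union accepts


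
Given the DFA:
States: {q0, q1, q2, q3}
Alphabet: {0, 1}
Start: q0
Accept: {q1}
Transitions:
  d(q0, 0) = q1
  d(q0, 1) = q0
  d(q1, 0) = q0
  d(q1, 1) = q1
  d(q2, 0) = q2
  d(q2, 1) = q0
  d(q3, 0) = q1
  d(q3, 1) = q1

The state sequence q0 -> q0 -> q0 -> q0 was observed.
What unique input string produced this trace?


Trace back each transition to find the symbol:
  q0 --[1]--> q0
  q0 --[1]--> q0
  q0 --[1]--> q0

"111"


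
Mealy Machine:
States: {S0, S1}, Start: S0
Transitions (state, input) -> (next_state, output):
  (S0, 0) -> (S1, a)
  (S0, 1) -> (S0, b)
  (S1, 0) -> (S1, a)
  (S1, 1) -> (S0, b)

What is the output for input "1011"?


Step-by-step:
  (S0, 1) -> (S0, b)
  (S0, 0) -> (S1, a)
  (S1, 1) -> (S0, b)
  (S0, 1) -> (S0, b)

"babb"


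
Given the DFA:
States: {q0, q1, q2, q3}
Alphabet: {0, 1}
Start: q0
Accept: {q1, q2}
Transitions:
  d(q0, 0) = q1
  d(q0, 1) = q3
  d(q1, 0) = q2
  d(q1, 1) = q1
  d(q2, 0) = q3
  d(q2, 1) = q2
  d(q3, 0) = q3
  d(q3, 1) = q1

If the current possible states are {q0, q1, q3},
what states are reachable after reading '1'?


Apply transition on '1' from each current state:
  d(q0, 1) = q3
  d(q1, 1) = q1
  d(q3, 1) = q1

{q1, q3}


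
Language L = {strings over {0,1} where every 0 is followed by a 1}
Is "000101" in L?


'00' present: True; ends with '0': False

No, "000101" is not in L


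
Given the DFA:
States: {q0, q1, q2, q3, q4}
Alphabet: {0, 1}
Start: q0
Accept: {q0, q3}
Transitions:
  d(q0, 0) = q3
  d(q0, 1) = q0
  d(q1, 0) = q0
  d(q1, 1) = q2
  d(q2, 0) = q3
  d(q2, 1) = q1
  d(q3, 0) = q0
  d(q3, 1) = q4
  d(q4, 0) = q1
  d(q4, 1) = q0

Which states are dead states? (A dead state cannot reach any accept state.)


Forward reachability from each state:
  q0 -> reaches accept state q0 (live)
  q1 -> reaches accept state q0 (live)
  q2 -> reaches accept state q0 (live)
  q3 -> reaches accept state q0 (live)
  q4 -> reaches accept state q0 (live)

None (all states can reach an accept state)


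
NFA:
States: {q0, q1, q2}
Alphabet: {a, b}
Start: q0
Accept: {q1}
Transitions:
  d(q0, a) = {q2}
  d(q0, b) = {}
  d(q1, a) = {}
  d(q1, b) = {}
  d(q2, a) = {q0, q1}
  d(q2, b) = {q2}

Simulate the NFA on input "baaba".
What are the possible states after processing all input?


Start: {q0}
  --b--> {}
  --a--> {}
  --a--> {}
  --b--> {}
  --a--> {}

{} (empty set, no valid transitions)


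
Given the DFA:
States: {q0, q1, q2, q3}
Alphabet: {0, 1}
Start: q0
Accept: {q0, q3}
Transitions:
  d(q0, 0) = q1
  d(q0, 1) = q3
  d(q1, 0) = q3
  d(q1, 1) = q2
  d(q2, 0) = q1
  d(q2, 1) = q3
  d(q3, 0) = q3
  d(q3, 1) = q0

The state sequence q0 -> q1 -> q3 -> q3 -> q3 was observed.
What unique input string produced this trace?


Trace back each transition to find the symbol:
  q0 --[0]--> q1
  q1 --[0]--> q3
  q3 --[0]--> q3
  q3 --[0]--> q3

"0000"


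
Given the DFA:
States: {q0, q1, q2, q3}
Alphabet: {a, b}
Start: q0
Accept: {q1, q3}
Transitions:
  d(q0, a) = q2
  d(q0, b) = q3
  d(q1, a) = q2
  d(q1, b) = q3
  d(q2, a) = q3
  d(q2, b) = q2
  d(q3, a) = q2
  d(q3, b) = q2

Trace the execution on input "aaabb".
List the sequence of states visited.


Input: aaabb
d(q0, a) = q2
d(q2, a) = q3
d(q3, a) = q2
d(q2, b) = q2
d(q2, b) = q2


q0 -> q2 -> q3 -> q2 -> q2 -> q2


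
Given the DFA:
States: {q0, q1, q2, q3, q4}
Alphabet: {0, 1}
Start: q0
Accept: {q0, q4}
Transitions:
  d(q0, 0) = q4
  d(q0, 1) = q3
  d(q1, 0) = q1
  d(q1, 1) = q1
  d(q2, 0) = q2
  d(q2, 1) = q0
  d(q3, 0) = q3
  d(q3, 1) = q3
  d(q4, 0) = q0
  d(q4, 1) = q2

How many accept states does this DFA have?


Accept states listed: {q0, q4}
Counting: q0(1) q4(2)

2


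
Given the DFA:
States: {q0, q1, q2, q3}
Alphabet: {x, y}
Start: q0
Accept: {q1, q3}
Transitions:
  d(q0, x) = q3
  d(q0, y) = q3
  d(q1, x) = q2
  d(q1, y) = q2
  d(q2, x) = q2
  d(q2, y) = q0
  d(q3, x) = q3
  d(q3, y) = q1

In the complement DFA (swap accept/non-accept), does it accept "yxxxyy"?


Trace: q0 -> q3 -> q3 -> q3 -> q3 -> q1 -> q2
Final: q2
Original accept: {q1, q3}
Complement: q2 is not in original accept

Yes, complement accepts (original rejects)


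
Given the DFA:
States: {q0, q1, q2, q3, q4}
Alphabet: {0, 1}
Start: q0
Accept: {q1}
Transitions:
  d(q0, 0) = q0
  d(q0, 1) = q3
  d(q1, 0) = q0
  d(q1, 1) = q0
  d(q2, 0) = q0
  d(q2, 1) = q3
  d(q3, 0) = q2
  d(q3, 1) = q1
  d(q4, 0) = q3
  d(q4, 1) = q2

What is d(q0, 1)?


Looking up transition d(q0, 1)

q3


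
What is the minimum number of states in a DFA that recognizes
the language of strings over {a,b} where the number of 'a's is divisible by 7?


States track (count of 'a') mod 7.
Need 7 states: one per remainder 0..6; accept = remainder 0.

7


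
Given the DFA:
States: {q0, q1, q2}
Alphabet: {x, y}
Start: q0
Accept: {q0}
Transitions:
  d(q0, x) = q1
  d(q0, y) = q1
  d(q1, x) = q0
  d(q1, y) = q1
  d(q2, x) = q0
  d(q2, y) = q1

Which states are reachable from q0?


BFS from q0:
  layer 0: {q0}
  layer 1: {q1}

{q0, q1}


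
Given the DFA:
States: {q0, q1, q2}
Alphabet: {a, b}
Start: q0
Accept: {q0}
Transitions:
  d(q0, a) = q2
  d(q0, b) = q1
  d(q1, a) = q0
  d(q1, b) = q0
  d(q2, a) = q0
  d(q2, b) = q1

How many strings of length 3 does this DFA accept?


Enumerating all length-3 strings:
  "aaa" -> q2 [reject]
  "aab" -> q1 [reject]
  "aba" -> q0 [accept]
  "abb" -> q0 [accept]
  "baa" -> q2 [reject]
  "bab" -> q1 [reject]
  "bba" -> q2 [reject]
  "bbb" -> q1 [reject]

2 out of 8


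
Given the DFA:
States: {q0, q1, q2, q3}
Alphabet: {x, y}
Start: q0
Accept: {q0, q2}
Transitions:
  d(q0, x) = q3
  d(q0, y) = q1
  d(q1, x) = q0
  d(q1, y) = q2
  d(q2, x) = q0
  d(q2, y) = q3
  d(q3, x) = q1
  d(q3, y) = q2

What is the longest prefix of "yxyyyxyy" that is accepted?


Run the DFA, marking each prefix where the state is accepting:
  "" -> q0 [accept]
  "y" -> q1 [reject]
  "yx" -> q0 [accept]
  "yxy" -> q1 [reject]
  "yxyy" -> q2 [accept]
  "yxyyy" -> q3 [reject]
  "yxyyyx" -> q1 [reject]
  "yxyyyxy" -> q2 [accept]
  "yxyyyxyy" -> q3 [reject]

"yxyyyxy"


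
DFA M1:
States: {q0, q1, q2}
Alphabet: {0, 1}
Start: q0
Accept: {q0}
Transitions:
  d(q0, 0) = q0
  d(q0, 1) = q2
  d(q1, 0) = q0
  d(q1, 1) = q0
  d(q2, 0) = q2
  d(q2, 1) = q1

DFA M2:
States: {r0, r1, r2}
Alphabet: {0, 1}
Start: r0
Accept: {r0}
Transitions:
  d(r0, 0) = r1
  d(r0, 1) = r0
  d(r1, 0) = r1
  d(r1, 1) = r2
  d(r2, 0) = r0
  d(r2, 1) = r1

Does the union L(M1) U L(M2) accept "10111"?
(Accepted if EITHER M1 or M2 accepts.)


M1: final=q2 accepted=False
M2: final=r2 accepted=False

No, union rejects (neither accepts)


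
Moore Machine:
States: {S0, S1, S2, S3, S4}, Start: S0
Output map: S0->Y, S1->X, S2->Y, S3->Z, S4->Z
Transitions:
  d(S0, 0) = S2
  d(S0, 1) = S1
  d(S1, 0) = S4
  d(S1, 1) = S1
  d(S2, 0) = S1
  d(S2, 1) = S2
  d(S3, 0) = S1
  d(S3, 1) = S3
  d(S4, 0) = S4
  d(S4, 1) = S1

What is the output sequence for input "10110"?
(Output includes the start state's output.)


Start: S0 (output Y)
  --1--> S1 (output X)
  --0--> S4 (output Z)
  --1--> S1 (output X)
  --1--> S1 (output X)
  --0--> S4 (output Z)

"YXZXXZ"


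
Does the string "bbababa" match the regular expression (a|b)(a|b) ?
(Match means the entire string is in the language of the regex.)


|string| = 7; first = 'b'; last = 'a'

No, "bbababa" does not match (a|b)(a|b)


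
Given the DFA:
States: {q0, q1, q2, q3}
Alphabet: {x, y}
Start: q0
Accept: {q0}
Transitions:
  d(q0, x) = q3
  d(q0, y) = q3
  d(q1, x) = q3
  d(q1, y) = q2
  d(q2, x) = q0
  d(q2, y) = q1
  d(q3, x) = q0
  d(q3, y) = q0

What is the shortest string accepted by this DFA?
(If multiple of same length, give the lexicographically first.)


BFS by string length (lex-first path to each state shown):
  len 0: q0<-""
Found accept state at length 0.

"" (empty string)


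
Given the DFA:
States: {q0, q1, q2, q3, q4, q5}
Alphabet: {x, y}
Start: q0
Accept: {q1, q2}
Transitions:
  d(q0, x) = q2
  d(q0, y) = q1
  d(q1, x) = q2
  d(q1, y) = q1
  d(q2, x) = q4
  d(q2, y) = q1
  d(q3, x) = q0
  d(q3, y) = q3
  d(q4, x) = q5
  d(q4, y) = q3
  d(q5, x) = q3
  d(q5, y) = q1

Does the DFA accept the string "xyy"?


Trace: q0 -> q2 -> q1 -> q1
Final state: q1
Accept states: {q1, q2}

Yes, accepted (final state q1 is an accept state)


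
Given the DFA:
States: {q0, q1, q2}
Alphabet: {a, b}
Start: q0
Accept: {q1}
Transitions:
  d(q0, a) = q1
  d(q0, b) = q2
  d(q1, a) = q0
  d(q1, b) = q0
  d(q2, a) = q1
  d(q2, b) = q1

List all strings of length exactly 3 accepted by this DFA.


All strings of length 3: 8 total
Accepted: 2

"aaa", "aba"


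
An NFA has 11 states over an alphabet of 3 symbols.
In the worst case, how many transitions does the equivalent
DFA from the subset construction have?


Subset construction: one DFA state per subset of NFA states = 2^11 = 2048 states.
Each DFA state has 3 outgoing transitions: 2048 * 3 = 6144

6144


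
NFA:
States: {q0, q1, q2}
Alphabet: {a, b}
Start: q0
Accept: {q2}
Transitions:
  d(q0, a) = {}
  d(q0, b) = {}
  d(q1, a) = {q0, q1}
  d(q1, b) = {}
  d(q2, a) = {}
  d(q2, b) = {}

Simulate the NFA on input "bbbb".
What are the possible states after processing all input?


Start: {q0}
  --b--> {}
  --b--> {}
  --b--> {}
  --b--> {}

{} (empty set, no valid transitions)


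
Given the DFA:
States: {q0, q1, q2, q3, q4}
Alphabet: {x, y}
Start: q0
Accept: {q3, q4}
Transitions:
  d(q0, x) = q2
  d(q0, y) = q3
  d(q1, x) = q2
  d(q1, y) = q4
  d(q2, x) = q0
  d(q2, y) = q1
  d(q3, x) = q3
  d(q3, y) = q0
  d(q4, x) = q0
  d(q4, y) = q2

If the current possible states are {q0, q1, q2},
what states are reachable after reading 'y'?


Apply transition on 'y' from each current state:
  d(q0, y) = q3
  d(q1, y) = q4
  d(q2, y) = q1

{q1, q3, q4}


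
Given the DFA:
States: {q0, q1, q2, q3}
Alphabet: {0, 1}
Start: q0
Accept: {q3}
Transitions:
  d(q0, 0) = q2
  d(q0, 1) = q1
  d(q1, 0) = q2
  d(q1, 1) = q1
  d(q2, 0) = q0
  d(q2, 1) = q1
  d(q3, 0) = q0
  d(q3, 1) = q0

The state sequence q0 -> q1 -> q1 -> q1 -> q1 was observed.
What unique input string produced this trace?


Trace back each transition to find the symbol:
  q0 --[1]--> q1
  q1 --[1]--> q1
  q1 --[1]--> q1
  q1 --[1]--> q1

"1111"


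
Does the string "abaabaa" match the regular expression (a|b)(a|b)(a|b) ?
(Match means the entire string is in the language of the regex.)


|string| = 7; first = 'a'; last = 'a'

No, "abaabaa" does not match (a|b)(a|b)(a|b)


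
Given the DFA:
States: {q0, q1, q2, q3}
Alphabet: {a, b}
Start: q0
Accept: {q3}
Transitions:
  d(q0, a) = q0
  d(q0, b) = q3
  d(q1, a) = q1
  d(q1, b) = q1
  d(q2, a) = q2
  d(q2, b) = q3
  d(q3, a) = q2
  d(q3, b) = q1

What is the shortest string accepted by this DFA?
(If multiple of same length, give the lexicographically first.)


BFS by string length (lex-first path to each state shown):
  len 0: q0<-""
  len 1: q0<-"a", q3<-"b"
Found accept state at length 1.

"b"


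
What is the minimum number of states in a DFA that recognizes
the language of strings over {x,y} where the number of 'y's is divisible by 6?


States track (count of 'y') mod 6.
Need 6 states: one per remainder 0..5; accept = remainder 0.

6


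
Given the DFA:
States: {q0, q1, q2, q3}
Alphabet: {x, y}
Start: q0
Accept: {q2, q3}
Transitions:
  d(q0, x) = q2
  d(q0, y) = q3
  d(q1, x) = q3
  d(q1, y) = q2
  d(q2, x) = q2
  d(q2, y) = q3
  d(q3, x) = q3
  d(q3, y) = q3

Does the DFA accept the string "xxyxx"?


Trace: q0 -> q2 -> q2 -> q3 -> q3 -> q3
Final state: q3
Accept states: {q2, q3}

Yes, accepted (final state q3 is an accept state)


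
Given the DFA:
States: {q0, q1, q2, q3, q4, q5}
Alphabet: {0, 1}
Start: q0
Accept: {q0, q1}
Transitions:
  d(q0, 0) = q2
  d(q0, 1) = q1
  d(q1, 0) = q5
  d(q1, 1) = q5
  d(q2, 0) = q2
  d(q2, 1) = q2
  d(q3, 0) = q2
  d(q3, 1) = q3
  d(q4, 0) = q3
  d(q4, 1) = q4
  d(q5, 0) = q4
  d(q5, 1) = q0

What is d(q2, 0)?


Looking up transition d(q2, 0)

q2


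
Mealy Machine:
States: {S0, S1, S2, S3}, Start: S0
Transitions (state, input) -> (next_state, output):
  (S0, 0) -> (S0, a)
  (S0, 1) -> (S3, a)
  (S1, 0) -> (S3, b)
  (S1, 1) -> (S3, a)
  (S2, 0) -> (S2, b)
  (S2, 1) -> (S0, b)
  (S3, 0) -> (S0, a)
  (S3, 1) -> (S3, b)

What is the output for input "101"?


Step-by-step:
  (S0, 1) -> (S3, a)
  (S3, 0) -> (S0, a)
  (S0, 1) -> (S3, a)

"aaa"


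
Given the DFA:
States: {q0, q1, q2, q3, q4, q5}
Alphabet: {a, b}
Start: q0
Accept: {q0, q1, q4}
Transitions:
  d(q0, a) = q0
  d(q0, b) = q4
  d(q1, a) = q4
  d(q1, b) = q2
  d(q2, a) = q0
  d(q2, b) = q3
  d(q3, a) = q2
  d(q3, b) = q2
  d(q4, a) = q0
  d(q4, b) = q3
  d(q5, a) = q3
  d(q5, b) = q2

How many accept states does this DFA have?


Accept states listed: {q0, q1, q4}
Counting: q0(1) q1(2) q4(3)

3


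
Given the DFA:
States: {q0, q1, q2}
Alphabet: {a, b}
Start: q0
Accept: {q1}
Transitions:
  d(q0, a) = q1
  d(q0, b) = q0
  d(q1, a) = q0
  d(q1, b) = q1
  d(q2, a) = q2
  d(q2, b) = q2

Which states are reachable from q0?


BFS from q0:
  layer 0: {q0}
  layer 1: {q1}

{q0, q1}


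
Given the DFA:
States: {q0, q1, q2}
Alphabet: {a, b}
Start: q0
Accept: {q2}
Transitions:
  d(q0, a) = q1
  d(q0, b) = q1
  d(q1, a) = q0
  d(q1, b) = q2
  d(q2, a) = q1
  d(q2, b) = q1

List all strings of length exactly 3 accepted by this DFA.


All strings of length 3: 8 total
Accepted: 0

None


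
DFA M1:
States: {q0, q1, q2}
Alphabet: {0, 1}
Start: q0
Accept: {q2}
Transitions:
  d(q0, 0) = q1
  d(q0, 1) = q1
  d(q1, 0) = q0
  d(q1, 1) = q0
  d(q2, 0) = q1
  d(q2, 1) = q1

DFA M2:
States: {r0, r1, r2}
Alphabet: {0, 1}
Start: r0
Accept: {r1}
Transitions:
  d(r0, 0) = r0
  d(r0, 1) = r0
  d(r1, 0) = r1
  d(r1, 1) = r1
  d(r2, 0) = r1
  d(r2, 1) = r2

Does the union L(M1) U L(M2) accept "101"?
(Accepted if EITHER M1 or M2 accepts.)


M1: final=q1 accepted=False
M2: final=r0 accepted=False

No, union rejects (neither accepts)


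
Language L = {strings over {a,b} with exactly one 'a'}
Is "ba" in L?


count('a') = 1

Yes, "ba" is in L


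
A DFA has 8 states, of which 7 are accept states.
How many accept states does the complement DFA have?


Complement swaps accept and non-accept states.
8 - 7 = 1

1


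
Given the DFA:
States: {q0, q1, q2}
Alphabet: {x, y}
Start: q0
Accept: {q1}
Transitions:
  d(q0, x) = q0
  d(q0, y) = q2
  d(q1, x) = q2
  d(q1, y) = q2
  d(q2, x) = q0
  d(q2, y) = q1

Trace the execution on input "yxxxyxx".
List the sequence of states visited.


Input: yxxxyxx
d(q0, y) = q2
d(q2, x) = q0
d(q0, x) = q0
d(q0, x) = q0
d(q0, y) = q2
d(q2, x) = q0
d(q0, x) = q0


q0 -> q2 -> q0 -> q0 -> q0 -> q2 -> q0 -> q0


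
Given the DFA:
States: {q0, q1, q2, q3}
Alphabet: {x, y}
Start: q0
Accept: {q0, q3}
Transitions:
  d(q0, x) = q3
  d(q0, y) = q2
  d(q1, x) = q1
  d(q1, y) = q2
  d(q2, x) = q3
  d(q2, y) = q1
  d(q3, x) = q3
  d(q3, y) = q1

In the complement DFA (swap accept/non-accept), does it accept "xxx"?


Trace: q0 -> q3 -> q3 -> q3
Final: q3
Original accept: {q0, q3}
Complement: q3 is in original accept

No, complement rejects (original accepts)


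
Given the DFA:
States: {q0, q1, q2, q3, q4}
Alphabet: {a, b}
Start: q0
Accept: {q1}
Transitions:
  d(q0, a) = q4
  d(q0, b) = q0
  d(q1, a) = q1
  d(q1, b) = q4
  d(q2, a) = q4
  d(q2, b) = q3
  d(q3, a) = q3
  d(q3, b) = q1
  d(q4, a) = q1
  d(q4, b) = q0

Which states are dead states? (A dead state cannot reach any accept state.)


Forward reachability from each state:
  q0 -> reaches accept state q1 (live)
  q1 -> reaches accept state q1 (live)
  q2 -> reaches accept state q1 (live)
  q3 -> reaches accept state q1 (live)
  q4 -> reaches accept state q1 (live)

None (all states can reach an accept state)


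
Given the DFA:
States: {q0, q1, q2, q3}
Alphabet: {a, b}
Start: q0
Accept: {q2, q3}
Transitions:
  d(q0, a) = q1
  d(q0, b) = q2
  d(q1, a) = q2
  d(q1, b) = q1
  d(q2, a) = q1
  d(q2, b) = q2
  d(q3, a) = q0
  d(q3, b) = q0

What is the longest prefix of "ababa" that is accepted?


Run the DFA, marking each prefix where the state is accepting:
  "" -> q0 [reject]
  "a" -> q1 [reject]
  "ab" -> q1 [reject]
  "aba" -> q2 [accept]
  "abab" -> q2 [accept]
  "ababa" -> q1 [reject]

"abab"


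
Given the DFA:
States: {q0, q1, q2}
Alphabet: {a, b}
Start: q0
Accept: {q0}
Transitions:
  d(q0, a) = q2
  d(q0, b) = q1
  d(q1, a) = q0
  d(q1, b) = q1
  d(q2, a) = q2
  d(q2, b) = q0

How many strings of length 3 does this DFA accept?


Enumerating all length-3 strings:
  "aaa" -> q2 [reject]
  "aab" -> q0 [accept]
  "aba" -> q2 [reject]
  "abb" -> q1 [reject]
  "baa" -> q2 [reject]
  "bab" -> q1 [reject]
  "bba" -> q0 [accept]
  "bbb" -> q1 [reject]

2 out of 8


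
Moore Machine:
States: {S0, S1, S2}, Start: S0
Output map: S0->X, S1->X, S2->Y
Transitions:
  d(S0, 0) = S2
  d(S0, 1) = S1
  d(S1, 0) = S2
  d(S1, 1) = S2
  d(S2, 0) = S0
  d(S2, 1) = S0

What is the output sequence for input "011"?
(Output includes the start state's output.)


Start: S0 (output X)
  --0--> S2 (output Y)
  --1--> S0 (output X)
  --1--> S1 (output X)

"XYXX"


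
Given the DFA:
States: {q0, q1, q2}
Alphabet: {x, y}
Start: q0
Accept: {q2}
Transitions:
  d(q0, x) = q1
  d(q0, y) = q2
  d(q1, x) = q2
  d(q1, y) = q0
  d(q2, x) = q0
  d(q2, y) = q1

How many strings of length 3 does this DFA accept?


Enumerating all length-3 strings:
  "xxx" -> q0 [reject]
  "xxy" -> q1 [reject]
  "xyx" -> q1 [reject]
  "xyy" -> q2 [accept]
  "yxx" -> q1 [reject]
  "yxy" -> q2 [accept]
  "yyx" -> q2 [accept]
  "yyy" -> q0 [reject]

3 out of 8


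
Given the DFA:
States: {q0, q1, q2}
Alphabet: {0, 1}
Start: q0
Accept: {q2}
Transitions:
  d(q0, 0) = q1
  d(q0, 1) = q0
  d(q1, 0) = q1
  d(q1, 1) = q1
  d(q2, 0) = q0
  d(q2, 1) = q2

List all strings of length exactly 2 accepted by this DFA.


All strings of length 2: 4 total
Accepted: 0

None


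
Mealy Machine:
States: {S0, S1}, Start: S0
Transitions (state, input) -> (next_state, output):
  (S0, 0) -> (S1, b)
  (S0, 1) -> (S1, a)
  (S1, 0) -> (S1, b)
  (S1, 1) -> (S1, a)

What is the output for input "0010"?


Step-by-step:
  (S0, 0) -> (S1, b)
  (S1, 0) -> (S1, b)
  (S1, 1) -> (S1, a)
  (S1, 0) -> (S1, b)

"bbab"


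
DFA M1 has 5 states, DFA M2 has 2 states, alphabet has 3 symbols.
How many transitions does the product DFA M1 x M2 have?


Product DFA has 5 * 2 = 10 states.
Each has 3 transitions: 10 * 3 = 30

30


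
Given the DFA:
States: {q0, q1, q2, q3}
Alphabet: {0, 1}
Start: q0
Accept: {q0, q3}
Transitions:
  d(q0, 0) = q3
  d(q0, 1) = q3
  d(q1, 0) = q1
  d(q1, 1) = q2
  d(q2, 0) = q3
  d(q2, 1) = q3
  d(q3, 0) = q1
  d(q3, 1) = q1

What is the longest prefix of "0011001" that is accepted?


Run the DFA, marking each prefix where the state is accepting:
  "" -> q0 [accept]
  "0" -> q3 [accept]
  "00" -> q1 [reject]
  "001" -> q2 [reject]
  "0011" -> q3 [accept]
  "00110" -> q1 [reject]
  "001100" -> q1 [reject]
  "0011001" -> q2 [reject]

"0011"


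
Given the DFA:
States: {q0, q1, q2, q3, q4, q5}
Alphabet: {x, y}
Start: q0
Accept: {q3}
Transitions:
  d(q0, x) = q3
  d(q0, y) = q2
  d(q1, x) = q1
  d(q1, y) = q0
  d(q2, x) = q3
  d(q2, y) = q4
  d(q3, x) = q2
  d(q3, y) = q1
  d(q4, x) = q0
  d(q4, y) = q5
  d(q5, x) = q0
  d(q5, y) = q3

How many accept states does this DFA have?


Accept states listed: {q3}
Counting: q3(1)

1


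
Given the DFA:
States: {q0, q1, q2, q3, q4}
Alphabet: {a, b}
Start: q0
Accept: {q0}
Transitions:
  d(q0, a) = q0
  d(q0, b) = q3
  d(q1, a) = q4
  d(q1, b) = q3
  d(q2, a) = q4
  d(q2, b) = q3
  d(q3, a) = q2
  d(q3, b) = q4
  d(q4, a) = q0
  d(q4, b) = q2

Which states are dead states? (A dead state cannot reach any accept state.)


Forward reachability from each state:
  q0 -> reaches accept state q0 (live)
  q1 -> reaches accept state q0 (live)
  q2 -> reaches accept state q0 (live)
  q3 -> reaches accept state q0 (live)
  q4 -> reaches accept state q0 (live)

None (all states can reach an accept state)


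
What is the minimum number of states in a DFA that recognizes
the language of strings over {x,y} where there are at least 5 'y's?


States: count = 0, 1, ..., 4, and a final '>= 5' state.
Total: 5 + 1 = 6. Accept = '>= 5' state.

6


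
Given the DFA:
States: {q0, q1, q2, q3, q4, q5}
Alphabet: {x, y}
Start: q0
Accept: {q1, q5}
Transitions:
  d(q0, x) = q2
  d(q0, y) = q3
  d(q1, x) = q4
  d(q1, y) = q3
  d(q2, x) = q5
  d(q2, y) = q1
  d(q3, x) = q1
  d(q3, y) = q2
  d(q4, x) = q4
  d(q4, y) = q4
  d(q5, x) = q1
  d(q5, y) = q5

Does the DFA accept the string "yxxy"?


Trace: q0 -> q3 -> q1 -> q4 -> q4
Final state: q4
Accept states: {q1, q5}

No, rejected (final state q4 is not an accept state)


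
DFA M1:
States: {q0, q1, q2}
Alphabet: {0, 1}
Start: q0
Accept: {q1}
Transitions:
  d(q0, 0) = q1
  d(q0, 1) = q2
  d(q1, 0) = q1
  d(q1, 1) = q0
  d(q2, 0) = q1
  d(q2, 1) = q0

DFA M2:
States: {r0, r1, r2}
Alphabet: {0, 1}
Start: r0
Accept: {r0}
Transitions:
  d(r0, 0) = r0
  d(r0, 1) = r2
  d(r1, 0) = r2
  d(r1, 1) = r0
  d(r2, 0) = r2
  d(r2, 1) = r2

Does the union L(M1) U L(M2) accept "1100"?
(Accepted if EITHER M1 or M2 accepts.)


M1: final=q1 accepted=True
M2: final=r2 accepted=False

Yes, union accepts


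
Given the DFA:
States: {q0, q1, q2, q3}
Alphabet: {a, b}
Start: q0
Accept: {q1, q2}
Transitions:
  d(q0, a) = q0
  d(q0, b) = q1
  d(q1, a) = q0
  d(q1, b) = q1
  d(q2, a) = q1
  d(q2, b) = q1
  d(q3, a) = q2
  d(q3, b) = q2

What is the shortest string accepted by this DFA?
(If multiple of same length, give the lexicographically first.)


BFS by string length (lex-first path to each state shown):
  len 0: q0<-""
  len 1: q0<-"a", q1<-"b"
Found accept state at length 1.

"b"


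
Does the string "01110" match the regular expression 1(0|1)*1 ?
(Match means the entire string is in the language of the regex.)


|string| = 5; first = '0'; last = '0'

No, "01110" does not match 1(0|1)*1


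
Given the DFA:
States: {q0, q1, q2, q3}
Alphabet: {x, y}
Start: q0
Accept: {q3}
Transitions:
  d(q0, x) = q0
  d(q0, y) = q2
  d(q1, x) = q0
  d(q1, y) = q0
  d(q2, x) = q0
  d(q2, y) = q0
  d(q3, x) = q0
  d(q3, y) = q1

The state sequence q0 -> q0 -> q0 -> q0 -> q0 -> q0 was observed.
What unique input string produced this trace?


Trace back each transition to find the symbol:
  q0 --[x]--> q0
  q0 --[x]--> q0
  q0 --[x]--> q0
  q0 --[x]--> q0
  q0 --[x]--> q0

"xxxxx"


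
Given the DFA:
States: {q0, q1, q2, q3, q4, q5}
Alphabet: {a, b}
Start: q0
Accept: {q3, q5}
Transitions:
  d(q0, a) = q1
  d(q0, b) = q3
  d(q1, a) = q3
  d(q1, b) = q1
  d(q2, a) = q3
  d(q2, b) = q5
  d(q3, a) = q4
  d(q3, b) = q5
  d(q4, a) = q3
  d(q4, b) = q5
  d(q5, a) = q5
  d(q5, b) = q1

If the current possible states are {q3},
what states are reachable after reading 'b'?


Apply transition on 'b' from each current state:
  d(q3, b) = q5

{q5}


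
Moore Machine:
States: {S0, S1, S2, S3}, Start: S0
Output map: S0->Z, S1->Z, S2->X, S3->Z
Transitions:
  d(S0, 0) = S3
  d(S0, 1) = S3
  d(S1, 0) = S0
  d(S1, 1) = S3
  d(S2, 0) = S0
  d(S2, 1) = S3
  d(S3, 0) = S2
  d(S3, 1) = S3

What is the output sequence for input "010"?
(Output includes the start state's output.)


Start: S0 (output Z)
  --0--> S3 (output Z)
  --1--> S3 (output Z)
  --0--> S2 (output X)

"ZZZX"


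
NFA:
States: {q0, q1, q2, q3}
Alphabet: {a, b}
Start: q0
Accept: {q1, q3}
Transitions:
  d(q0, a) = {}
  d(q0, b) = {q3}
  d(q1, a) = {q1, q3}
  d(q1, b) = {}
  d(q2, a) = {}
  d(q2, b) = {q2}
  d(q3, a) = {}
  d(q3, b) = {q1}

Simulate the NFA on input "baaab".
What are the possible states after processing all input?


Start: {q0}
  --b--> {q3}
  --a--> {}
  --a--> {}
  --a--> {}
  --b--> {}

{} (empty set, no valid transitions)


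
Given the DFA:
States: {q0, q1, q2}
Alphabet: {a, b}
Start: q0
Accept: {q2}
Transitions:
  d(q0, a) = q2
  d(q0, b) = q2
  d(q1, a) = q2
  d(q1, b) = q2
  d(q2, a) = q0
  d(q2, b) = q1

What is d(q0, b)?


Looking up transition d(q0, b)

q2


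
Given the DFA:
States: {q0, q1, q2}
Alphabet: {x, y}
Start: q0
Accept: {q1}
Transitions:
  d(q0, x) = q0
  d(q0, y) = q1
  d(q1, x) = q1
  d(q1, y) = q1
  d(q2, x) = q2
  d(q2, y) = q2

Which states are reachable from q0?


BFS from q0:
  layer 0: {q0}
  layer 1: {q1}

{q0, q1}


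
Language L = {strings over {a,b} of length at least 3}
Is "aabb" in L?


length = 4

Yes, "aabb" is in L


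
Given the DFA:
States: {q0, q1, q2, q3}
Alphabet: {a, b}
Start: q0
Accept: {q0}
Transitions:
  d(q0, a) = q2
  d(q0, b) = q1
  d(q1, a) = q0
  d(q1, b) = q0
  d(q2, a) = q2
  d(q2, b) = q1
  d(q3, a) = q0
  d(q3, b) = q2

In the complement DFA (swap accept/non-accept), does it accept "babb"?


Trace: q0 -> q1 -> q0 -> q1 -> q0
Final: q0
Original accept: {q0}
Complement: q0 is in original accept

No, complement rejects (original accepts)


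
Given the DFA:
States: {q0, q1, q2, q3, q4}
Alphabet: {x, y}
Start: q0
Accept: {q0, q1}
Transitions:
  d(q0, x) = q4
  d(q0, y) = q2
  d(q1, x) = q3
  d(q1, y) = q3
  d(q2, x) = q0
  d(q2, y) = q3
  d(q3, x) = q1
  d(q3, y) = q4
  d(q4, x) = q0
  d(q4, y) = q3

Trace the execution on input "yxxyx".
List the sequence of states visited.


Input: yxxyx
d(q0, y) = q2
d(q2, x) = q0
d(q0, x) = q4
d(q4, y) = q3
d(q3, x) = q1


q0 -> q2 -> q0 -> q4 -> q3 -> q1


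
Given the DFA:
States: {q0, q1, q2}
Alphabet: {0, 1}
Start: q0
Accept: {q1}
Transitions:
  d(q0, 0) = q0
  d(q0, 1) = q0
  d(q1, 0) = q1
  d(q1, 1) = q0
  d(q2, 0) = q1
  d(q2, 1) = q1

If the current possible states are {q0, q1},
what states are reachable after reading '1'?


Apply transition on '1' from each current state:
  d(q0, 1) = q0
  d(q1, 1) = q0

{q0}


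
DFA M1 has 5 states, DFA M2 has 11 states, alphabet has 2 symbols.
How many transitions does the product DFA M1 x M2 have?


Product DFA has 5 * 11 = 55 states.
Each has 2 transitions: 55 * 2 = 110

110


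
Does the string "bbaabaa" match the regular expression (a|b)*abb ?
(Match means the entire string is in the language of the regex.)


|string| = 7; first = 'b'; last = 'a'

No, "bbaabaa" does not match (a|b)*abb


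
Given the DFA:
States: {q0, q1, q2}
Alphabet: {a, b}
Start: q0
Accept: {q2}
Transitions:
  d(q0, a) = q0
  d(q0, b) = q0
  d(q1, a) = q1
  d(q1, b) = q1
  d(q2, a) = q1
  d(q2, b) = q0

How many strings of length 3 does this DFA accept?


Enumerating all length-3 strings:
  "aaa" -> q0 [reject]
  "aab" -> q0 [reject]
  "aba" -> q0 [reject]
  "abb" -> q0 [reject]
  "baa" -> q0 [reject]
  "bab" -> q0 [reject]
  "bba" -> q0 [reject]
  "bbb" -> q0 [reject]

0 out of 8


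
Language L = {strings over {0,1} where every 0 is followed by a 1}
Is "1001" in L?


'00' present: True; ends with '0': False

No, "1001" is not in L


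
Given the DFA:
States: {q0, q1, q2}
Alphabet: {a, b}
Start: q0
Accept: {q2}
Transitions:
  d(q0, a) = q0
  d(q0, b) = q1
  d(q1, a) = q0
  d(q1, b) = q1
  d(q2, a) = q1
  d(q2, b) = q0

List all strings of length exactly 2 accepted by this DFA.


All strings of length 2: 4 total
Accepted: 0

None


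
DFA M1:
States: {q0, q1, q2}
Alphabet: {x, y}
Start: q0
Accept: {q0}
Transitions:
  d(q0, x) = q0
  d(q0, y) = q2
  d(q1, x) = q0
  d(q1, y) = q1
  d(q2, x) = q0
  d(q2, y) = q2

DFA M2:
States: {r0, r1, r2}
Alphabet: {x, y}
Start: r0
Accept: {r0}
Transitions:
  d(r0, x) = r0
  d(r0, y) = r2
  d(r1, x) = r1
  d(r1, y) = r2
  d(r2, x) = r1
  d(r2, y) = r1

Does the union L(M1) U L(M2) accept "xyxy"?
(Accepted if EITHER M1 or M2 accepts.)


M1: final=q2 accepted=False
M2: final=r2 accepted=False

No, union rejects (neither accepts)


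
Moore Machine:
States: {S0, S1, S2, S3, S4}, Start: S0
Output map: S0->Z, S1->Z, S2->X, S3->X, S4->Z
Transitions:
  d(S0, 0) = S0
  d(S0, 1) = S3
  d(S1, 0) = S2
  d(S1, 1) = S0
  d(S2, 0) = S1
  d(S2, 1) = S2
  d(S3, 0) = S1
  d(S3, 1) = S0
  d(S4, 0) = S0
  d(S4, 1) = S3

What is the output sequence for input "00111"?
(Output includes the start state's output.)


Start: S0 (output Z)
  --0--> S0 (output Z)
  --0--> S0 (output Z)
  --1--> S3 (output X)
  --1--> S0 (output Z)
  --1--> S3 (output X)

"ZZZXZX"


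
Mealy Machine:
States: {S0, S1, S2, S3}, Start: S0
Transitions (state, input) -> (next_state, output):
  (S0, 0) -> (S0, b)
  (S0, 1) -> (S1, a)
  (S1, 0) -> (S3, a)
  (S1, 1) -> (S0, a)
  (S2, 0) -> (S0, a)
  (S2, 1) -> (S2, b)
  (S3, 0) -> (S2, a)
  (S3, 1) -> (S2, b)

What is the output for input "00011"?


Step-by-step:
  (S0, 0) -> (S0, b)
  (S0, 0) -> (S0, b)
  (S0, 0) -> (S0, b)
  (S0, 1) -> (S1, a)
  (S1, 1) -> (S0, a)

"bbbaa"


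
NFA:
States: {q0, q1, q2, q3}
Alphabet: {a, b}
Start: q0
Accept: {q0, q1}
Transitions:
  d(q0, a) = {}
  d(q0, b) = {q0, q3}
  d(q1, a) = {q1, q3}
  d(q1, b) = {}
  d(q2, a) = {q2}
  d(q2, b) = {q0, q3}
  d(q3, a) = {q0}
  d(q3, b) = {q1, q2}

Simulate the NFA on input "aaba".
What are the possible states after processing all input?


Start: {q0}
  --a--> {}
  --a--> {}
  --b--> {}
  --a--> {}

{} (empty set, no valid transitions)


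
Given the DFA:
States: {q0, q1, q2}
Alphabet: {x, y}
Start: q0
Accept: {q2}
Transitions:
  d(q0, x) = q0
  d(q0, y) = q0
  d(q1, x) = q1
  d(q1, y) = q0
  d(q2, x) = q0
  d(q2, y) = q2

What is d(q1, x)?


Looking up transition d(q1, x)

q1


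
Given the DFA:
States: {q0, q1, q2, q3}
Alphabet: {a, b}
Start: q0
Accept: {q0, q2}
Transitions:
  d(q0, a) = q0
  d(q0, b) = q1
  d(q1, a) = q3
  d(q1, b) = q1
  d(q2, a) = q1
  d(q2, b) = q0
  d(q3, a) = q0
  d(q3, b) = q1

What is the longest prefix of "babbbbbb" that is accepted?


Run the DFA, marking each prefix where the state is accepting:
  "" -> q0 [accept]
  "b" -> q1 [reject]
  "ba" -> q3 [reject]
  "bab" -> q1 [reject]
  "babb" -> q1 [reject]
  "babbb" -> q1 [reject]
  "babbbb" -> q1 [reject]
  "babbbbb" -> q1 [reject]
  "babbbbbb" -> q1 [reject]

""


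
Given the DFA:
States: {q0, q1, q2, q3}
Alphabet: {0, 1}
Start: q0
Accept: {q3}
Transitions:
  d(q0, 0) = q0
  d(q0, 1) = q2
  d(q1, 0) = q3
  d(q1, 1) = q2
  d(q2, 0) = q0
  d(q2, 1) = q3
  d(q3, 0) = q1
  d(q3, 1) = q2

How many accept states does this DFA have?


Accept states listed: {q3}
Counting: q3(1)

1
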